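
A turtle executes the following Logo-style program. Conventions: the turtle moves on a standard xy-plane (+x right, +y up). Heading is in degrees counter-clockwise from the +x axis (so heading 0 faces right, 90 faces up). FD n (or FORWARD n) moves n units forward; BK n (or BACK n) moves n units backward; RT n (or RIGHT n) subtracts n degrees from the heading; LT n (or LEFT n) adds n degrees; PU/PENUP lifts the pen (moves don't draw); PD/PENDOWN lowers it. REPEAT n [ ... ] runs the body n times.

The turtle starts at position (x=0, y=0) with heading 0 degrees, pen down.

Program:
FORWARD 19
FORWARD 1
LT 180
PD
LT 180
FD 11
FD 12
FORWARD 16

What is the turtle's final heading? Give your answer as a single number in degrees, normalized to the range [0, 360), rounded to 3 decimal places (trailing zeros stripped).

Executing turtle program step by step:
Start: pos=(0,0), heading=0, pen down
FD 19: (0,0) -> (19,0) [heading=0, draw]
FD 1: (19,0) -> (20,0) [heading=0, draw]
LT 180: heading 0 -> 180
PD: pen down
LT 180: heading 180 -> 0
FD 11: (20,0) -> (31,0) [heading=0, draw]
FD 12: (31,0) -> (43,0) [heading=0, draw]
FD 16: (43,0) -> (59,0) [heading=0, draw]
Final: pos=(59,0), heading=0, 5 segment(s) drawn

Answer: 0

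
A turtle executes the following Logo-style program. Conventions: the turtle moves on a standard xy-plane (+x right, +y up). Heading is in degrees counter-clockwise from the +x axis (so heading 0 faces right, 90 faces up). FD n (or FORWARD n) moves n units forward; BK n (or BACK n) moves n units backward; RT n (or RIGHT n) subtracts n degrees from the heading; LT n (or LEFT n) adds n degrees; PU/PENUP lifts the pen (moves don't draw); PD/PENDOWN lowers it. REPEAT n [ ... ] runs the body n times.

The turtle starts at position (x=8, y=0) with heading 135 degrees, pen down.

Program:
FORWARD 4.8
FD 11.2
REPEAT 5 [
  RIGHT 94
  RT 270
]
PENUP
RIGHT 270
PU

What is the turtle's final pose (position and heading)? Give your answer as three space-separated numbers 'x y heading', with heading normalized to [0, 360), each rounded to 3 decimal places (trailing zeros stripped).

Executing turtle program step by step:
Start: pos=(8,0), heading=135, pen down
FD 4.8: (8,0) -> (4.606,3.394) [heading=135, draw]
FD 11.2: (4.606,3.394) -> (-3.314,11.314) [heading=135, draw]
REPEAT 5 [
  -- iteration 1/5 --
  RT 94: heading 135 -> 41
  RT 270: heading 41 -> 131
  -- iteration 2/5 --
  RT 94: heading 131 -> 37
  RT 270: heading 37 -> 127
  -- iteration 3/5 --
  RT 94: heading 127 -> 33
  RT 270: heading 33 -> 123
  -- iteration 4/5 --
  RT 94: heading 123 -> 29
  RT 270: heading 29 -> 119
  -- iteration 5/5 --
  RT 94: heading 119 -> 25
  RT 270: heading 25 -> 115
]
PU: pen up
RT 270: heading 115 -> 205
PU: pen up
Final: pos=(-3.314,11.314), heading=205, 2 segment(s) drawn

Answer: -3.314 11.314 205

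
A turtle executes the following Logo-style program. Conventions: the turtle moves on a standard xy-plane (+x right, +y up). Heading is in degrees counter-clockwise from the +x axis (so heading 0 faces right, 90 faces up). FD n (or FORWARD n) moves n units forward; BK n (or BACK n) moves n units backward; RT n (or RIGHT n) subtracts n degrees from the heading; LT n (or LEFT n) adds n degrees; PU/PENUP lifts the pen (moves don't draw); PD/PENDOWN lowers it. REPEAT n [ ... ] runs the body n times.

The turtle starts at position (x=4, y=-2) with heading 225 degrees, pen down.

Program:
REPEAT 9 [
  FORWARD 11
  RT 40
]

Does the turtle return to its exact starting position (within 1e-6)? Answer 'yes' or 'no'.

Answer: yes

Derivation:
Executing turtle program step by step:
Start: pos=(4,-2), heading=225, pen down
REPEAT 9 [
  -- iteration 1/9 --
  FD 11: (4,-2) -> (-3.778,-9.778) [heading=225, draw]
  RT 40: heading 225 -> 185
  -- iteration 2/9 --
  FD 11: (-3.778,-9.778) -> (-14.736,-10.737) [heading=185, draw]
  RT 40: heading 185 -> 145
  -- iteration 3/9 --
  FD 11: (-14.736,-10.737) -> (-23.747,-4.428) [heading=145, draw]
  RT 40: heading 145 -> 105
  -- iteration 4/9 --
  FD 11: (-23.747,-4.428) -> (-26.594,6.198) [heading=105, draw]
  RT 40: heading 105 -> 65
  -- iteration 5/9 --
  FD 11: (-26.594,6.198) -> (-21.945,16.167) [heading=65, draw]
  RT 40: heading 65 -> 25
  -- iteration 6/9 --
  FD 11: (-21.945,16.167) -> (-11.976,20.816) [heading=25, draw]
  RT 40: heading 25 -> 345
  -- iteration 7/9 --
  FD 11: (-11.976,20.816) -> (-1.351,17.969) [heading=345, draw]
  RT 40: heading 345 -> 305
  -- iteration 8/9 --
  FD 11: (-1.351,17.969) -> (4.959,8.958) [heading=305, draw]
  RT 40: heading 305 -> 265
  -- iteration 9/9 --
  FD 11: (4.959,8.958) -> (4,-2) [heading=265, draw]
  RT 40: heading 265 -> 225
]
Final: pos=(4,-2), heading=225, 9 segment(s) drawn

Start position: (4, -2)
Final position: (4, -2)
Distance = 0; < 1e-6 -> CLOSED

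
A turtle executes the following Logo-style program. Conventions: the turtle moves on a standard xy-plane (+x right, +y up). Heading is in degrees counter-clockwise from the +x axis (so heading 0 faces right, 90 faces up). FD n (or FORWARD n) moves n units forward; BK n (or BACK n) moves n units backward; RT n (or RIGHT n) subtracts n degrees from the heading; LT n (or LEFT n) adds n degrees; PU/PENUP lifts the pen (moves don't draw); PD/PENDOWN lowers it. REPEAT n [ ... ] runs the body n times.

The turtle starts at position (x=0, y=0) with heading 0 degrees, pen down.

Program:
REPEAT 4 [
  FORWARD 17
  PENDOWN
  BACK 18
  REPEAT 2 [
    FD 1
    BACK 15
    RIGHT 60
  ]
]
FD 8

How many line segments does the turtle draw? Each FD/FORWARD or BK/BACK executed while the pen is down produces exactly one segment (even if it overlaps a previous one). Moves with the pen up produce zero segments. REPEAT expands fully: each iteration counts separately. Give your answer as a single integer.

Executing turtle program step by step:
Start: pos=(0,0), heading=0, pen down
REPEAT 4 [
  -- iteration 1/4 --
  FD 17: (0,0) -> (17,0) [heading=0, draw]
  PD: pen down
  BK 18: (17,0) -> (-1,0) [heading=0, draw]
  REPEAT 2 [
    -- iteration 1/2 --
    FD 1: (-1,0) -> (0,0) [heading=0, draw]
    BK 15: (0,0) -> (-15,0) [heading=0, draw]
    RT 60: heading 0 -> 300
    -- iteration 2/2 --
    FD 1: (-15,0) -> (-14.5,-0.866) [heading=300, draw]
    BK 15: (-14.5,-0.866) -> (-22,12.124) [heading=300, draw]
    RT 60: heading 300 -> 240
  ]
  -- iteration 2/4 --
  FD 17: (-22,12.124) -> (-30.5,-2.598) [heading=240, draw]
  PD: pen down
  BK 18: (-30.5,-2.598) -> (-21.5,12.99) [heading=240, draw]
  REPEAT 2 [
    -- iteration 1/2 --
    FD 1: (-21.5,12.99) -> (-22,12.124) [heading=240, draw]
    BK 15: (-22,12.124) -> (-14.5,25.115) [heading=240, draw]
    RT 60: heading 240 -> 180
    -- iteration 2/2 --
    FD 1: (-14.5,25.115) -> (-15.5,25.115) [heading=180, draw]
    BK 15: (-15.5,25.115) -> (-0.5,25.115) [heading=180, draw]
    RT 60: heading 180 -> 120
  ]
  -- iteration 3/4 --
  FD 17: (-0.5,25.115) -> (-9,39.837) [heading=120, draw]
  PD: pen down
  BK 18: (-9,39.837) -> (0,24.249) [heading=120, draw]
  REPEAT 2 [
    -- iteration 1/2 --
    FD 1: (0,24.249) -> (-0.5,25.115) [heading=120, draw]
    BK 15: (-0.5,25.115) -> (7,12.124) [heading=120, draw]
    RT 60: heading 120 -> 60
    -- iteration 2/2 --
    FD 1: (7,12.124) -> (7.5,12.99) [heading=60, draw]
    BK 15: (7.5,12.99) -> (0,0) [heading=60, draw]
    RT 60: heading 60 -> 0
  ]
  -- iteration 4/4 --
  FD 17: (0,0) -> (17,0) [heading=0, draw]
  PD: pen down
  BK 18: (17,0) -> (-1,0) [heading=0, draw]
  REPEAT 2 [
    -- iteration 1/2 --
    FD 1: (-1,0) -> (0,0) [heading=0, draw]
    BK 15: (0,0) -> (-15,0) [heading=0, draw]
    RT 60: heading 0 -> 300
    -- iteration 2/2 --
    FD 1: (-15,0) -> (-14.5,-0.866) [heading=300, draw]
    BK 15: (-14.5,-0.866) -> (-22,12.124) [heading=300, draw]
    RT 60: heading 300 -> 240
  ]
]
FD 8: (-22,12.124) -> (-26,5.196) [heading=240, draw]
Final: pos=(-26,5.196), heading=240, 25 segment(s) drawn
Segments drawn: 25

Answer: 25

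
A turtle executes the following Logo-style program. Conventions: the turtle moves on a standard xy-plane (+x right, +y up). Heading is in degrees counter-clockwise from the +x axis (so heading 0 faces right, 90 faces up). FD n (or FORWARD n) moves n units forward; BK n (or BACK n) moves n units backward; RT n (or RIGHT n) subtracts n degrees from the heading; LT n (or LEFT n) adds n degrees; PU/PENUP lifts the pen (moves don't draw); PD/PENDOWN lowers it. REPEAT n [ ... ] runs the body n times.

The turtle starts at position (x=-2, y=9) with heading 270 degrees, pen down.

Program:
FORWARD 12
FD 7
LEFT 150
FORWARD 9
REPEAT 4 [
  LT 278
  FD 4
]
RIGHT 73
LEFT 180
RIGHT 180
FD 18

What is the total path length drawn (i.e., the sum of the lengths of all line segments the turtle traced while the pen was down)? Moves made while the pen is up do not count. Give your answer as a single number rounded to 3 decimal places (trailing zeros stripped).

Answer: 62

Derivation:
Executing turtle program step by step:
Start: pos=(-2,9), heading=270, pen down
FD 12: (-2,9) -> (-2,-3) [heading=270, draw]
FD 7: (-2,-3) -> (-2,-10) [heading=270, draw]
LT 150: heading 270 -> 60
FD 9: (-2,-10) -> (2.5,-2.206) [heading=60, draw]
REPEAT 4 [
  -- iteration 1/4 --
  LT 278: heading 60 -> 338
  FD 4: (2.5,-2.206) -> (6.209,-3.704) [heading=338, draw]
  -- iteration 2/4 --
  LT 278: heading 338 -> 256
  FD 4: (6.209,-3.704) -> (5.241,-7.585) [heading=256, draw]
  -- iteration 3/4 --
  LT 278: heading 256 -> 174
  FD 4: (5.241,-7.585) -> (1.263,-7.167) [heading=174, draw]
  -- iteration 4/4 --
  LT 278: heading 174 -> 92
  FD 4: (1.263,-7.167) -> (1.123,-3.17) [heading=92, draw]
]
RT 73: heading 92 -> 19
LT 180: heading 19 -> 199
RT 180: heading 199 -> 19
FD 18: (1.123,-3.17) -> (18.143,2.691) [heading=19, draw]
Final: pos=(18.143,2.691), heading=19, 8 segment(s) drawn

Segment lengths:
  seg 1: (-2,9) -> (-2,-3), length = 12
  seg 2: (-2,-3) -> (-2,-10), length = 7
  seg 3: (-2,-10) -> (2.5,-2.206), length = 9
  seg 4: (2.5,-2.206) -> (6.209,-3.704), length = 4
  seg 5: (6.209,-3.704) -> (5.241,-7.585), length = 4
  seg 6: (5.241,-7.585) -> (1.263,-7.167), length = 4
  seg 7: (1.263,-7.167) -> (1.123,-3.17), length = 4
  seg 8: (1.123,-3.17) -> (18.143,2.691), length = 18
Total = 62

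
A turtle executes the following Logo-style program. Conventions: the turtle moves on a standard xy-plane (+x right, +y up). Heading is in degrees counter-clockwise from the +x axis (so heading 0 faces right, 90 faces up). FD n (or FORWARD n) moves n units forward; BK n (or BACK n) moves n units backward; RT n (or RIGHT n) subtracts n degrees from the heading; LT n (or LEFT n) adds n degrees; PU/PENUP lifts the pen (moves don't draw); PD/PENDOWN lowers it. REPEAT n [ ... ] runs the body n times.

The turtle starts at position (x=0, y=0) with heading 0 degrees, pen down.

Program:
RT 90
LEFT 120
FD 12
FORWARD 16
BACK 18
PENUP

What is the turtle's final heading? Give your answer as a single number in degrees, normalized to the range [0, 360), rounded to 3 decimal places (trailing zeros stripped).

Answer: 30

Derivation:
Executing turtle program step by step:
Start: pos=(0,0), heading=0, pen down
RT 90: heading 0 -> 270
LT 120: heading 270 -> 30
FD 12: (0,0) -> (10.392,6) [heading=30, draw]
FD 16: (10.392,6) -> (24.249,14) [heading=30, draw]
BK 18: (24.249,14) -> (8.66,5) [heading=30, draw]
PU: pen up
Final: pos=(8.66,5), heading=30, 3 segment(s) drawn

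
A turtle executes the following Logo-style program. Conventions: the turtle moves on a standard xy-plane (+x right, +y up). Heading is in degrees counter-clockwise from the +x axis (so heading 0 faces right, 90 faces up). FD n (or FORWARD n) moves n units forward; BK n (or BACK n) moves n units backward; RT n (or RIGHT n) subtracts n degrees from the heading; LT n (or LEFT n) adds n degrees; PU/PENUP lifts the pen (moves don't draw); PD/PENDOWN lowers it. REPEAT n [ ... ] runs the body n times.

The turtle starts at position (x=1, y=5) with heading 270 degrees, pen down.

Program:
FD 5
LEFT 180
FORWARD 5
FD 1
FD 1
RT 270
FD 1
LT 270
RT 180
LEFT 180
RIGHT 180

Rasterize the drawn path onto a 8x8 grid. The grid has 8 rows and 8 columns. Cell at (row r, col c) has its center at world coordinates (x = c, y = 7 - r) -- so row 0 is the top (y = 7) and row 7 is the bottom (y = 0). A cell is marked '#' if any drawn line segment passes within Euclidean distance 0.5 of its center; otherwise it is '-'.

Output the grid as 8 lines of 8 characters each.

Segment 0: (1,5) -> (1,0)
Segment 1: (1,0) -> (1,5)
Segment 2: (1,5) -> (1,6)
Segment 3: (1,6) -> (1,7)
Segment 4: (1,7) -> (0,7)

Answer: ##------
-#------
-#------
-#------
-#------
-#------
-#------
-#------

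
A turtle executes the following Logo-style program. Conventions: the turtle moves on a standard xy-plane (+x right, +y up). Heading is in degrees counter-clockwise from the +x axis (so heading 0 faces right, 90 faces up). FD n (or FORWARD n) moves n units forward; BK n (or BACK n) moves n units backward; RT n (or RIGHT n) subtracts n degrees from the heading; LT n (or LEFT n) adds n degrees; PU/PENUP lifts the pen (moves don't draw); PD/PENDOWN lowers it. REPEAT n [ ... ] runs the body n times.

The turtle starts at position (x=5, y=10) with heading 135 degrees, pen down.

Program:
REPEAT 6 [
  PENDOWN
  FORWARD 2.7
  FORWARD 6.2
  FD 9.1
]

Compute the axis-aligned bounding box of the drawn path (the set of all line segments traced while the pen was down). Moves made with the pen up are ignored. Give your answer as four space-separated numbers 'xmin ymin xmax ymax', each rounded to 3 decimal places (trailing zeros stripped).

Executing turtle program step by step:
Start: pos=(5,10), heading=135, pen down
REPEAT 6 [
  -- iteration 1/6 --
  PD: pen down
  FD 2.7: (5,10) -> (3.091,11.909) [heading=135, draw]
  FD 6.2: (3.091,11.909) -> (-1.293,16.293) [heading=135, draw]
  FD 9.1: (-1.293,16.293) -> (-7.728,22.728) [heading=135, draw]
  -- iteration 2/6 --
  PD: pen down
  FD 2.7: (-7.728,22.728) -> (-9.637,24.637) [heading=135, draw]
  FD 6.2: (-9.637,24.637) -> (-14.021,29.021) [heading=135, draw]
  FD 9.1: (-14.021,29.021) -> (-20.456,35.456) [heading=135, draw]
  -- iteration 3/6 --
  PD: pen down
  FD 2.7: (-20.456,35.456) -> (-22.365,37.365) [heading=135, draw]
  FD 6.2: (-22.365,37.365) -> (-26.749,41.749) [heading=135, draw]
  FD 9.1: (-26.749,41.749) -> (-33.184,48.184) [heading=135, draw]
  -- iteration 4/6 --
  PD: pen down
  FD 2.7: (-33.184,48.184) -> (-35.093,50.093) [heading=135, draw]
  FD 6.2: (-35.093,50.093) -> (-39.477,54.477) [heading=135, draw]
  FD 9.1: (-39.477,54.477) -> (-45.912,60.912) [heading=135, draw]
  -- iteration 5/6 --
  PD: pen down
  FD 2.7: (-45.912,60.912) -> (-47.821,62.821) [heading=135, draw]
  FD 6.2: (-47.821,62.821) -> (-52.205,67.205) [heading=135, draw]
  FD 9.1: (-52.205,67.205) -> (-58.64,73.64) [heading=135, draw]
  -- iteration 6/6 --
  PD: pen down
  FD 2.7: (-58.64,73.64) -> (-60.549,75.549) [heading=135, draw]
  FD 6.2: (-60.549,75.549) -> (-64.933,79.933) [heading=135, draw]
  FD 9.1: (-64.933,79.933) -> (-71.368,86.368) [heading=135, draw]
]
Final: pos=(-71.368,86.368), heading=135, 18 segment(s) drawn

Segment endpoints: x in {-71.368, -64.933, -60.549, -58.64, -52.205, -47.821, -45.912, -39.477, -35.093, -33.184, -26.749, -22.365, -20.456, -14.021, -9.637, -7.728, -1.293, 3.091, 5}, y in {10, 11.909, 16.293, 22.728, 24.637, 29.021, 35.456, 37.365, 41.749, 48.184, 50.093, 54.477, 60.912, 62.821, 67.205, 73.64, 75.549, 79.933, 86.368}
xmin=-71.368, ymin=10, xmax=5, ymax=86.368

Answer: -71.368 10 5 86.368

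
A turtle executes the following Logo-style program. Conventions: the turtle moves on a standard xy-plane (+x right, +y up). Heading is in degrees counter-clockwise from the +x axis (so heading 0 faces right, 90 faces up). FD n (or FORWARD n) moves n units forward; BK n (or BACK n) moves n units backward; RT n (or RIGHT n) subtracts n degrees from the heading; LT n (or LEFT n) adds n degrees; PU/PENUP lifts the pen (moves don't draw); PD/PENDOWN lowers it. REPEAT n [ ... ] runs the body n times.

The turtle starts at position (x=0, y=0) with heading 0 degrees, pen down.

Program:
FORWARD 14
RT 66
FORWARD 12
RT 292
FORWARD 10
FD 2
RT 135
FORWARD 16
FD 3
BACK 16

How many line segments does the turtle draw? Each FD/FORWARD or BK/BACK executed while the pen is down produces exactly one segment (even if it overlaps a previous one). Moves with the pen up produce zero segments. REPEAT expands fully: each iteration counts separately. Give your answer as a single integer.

Executing turtle program step by step:
Start: pos=(0,0), heading=0, pen down
FD 14: (0,0) -> (14,0) [heading=0, draw]
RT 66: heading 0 -> 294
FD 12: (14,0) -> (18.881,-10.963) [heading=294, draw]
RT 292: heading 294 -> 2
FD 10: (18.881,-10.963) -> (28.875,-10.614) [heading=2, draw]
FD 2: (28.875,-10.614) -> (30.874,-10.544) [heading=2, draw]
RT 135: heading 2 -> 227
FD 16: (30.874,-10.544) -> (19.962,-22.245) [heading=227, draw]
FD 3: (19.962,-22.245) -> (17.916,-24.439) [heading=227, draw]
BK 16: (17.916,-24.439) -> (28.828,-12.738) [heading=227, draw]
Final: pos=(28.828,-12.738), heading=227, 7 segment(s) drawn
Segments drawn: 7

Answer: 7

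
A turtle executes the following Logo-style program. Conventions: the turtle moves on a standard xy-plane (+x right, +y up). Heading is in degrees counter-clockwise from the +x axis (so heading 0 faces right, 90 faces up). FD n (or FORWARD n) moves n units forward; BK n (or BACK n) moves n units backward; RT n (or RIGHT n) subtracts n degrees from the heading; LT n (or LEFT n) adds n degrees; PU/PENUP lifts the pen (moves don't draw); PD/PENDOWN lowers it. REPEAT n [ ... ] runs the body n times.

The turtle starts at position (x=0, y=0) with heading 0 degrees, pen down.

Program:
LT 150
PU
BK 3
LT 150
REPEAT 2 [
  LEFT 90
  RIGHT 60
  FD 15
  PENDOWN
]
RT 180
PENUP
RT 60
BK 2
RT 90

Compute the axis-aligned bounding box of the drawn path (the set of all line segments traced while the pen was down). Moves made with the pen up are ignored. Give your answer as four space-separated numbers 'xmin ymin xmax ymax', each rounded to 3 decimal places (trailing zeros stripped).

Answer: 15.588 -9 30.588 -9

Derivation:
Executing turtle program step by step:
Start: pos=(0,0), heading=0, pen down
LT 150: heading 0 -> 150
PU: pen up
BK 3: (0,0) -> (2.598,-1.5) [heading=150, move]
LT 150: heading 150 -> 300
REPEAT 2 [
  -- iteration 1/2 --
  LT 90: heading 300 -> 30
  RT 60: heading 30 -> 330
  FD 15: (2.598,-1.5) -> (15.588,-9) [heading=330, move]
  PD: pen down
  -- iteration 2/2 --
  LT 90: heading 330 -> 60
  RT 60: heading 60 -> 0
  FD 15: (15.588,-9) -> (30.588,-9) [heading=0, draw]
  PD: pen down
]
RT 180: heading 0 -> 180
PU: pen up
RT 60: heading 180 -> 120
BK 2: (30.588,-9) -> (31.588,-10.732) [heading=120, move]
RT 90: heading 120 -> 30
Final: pos=(31.588,-10.732), heading=30, 1 segment(s) drawn

Segment endpoints: x in {15.588, 30.588}, y in {-9, -9}
xmin=15.588, ymin=-9, xmax=30.588, ymax=-9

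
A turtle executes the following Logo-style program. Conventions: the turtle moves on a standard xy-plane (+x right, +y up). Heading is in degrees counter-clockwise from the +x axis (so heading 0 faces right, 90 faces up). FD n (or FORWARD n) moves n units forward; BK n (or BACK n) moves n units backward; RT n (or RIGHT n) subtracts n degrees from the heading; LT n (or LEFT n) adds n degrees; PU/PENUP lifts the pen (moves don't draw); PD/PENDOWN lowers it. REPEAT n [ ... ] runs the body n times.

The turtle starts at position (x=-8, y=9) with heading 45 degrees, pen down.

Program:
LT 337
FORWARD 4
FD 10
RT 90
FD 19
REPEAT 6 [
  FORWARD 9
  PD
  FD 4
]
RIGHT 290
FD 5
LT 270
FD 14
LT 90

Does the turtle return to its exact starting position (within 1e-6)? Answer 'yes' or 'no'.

Executing turtle program step by step:
Start: pos=(-8,9), heading=45, pen down
LT 337: heading 45 -> 22
FD 4: (-8,9) -> (-4.291,10.498) [heading=22, draw]
FD 10: (-4.291,10.498) -> (4.981,14.244) [heading=22, draw]
RT 90: heading 22 -> 292
FD 19: (4.981,14.244) -> (12.098,-3.372) [heading=292, draw]
REPEAT 6 [
  -- iteration 1/6 --
  FD 9: (12.098,-3.372) -> (15.47,-11.717) [heading=292, draw]
  PD: pen down
  FD 4: (15.47,-11.717) -> (16.968,-15.425) [heading=292, draw]
  -- iteration 2/6 --
  FD 9: (16.968,-15.425) -> (20.339,-23.77) [heading=292, draw]
  PD: pen down
  FD 4: (20.339,-23.77) -> (21.838,-27.479) [heading=292, draw]
  -- iteration 3/6 --
  FD 9: (21.838,-27.479) -> (25.209,-35.823) [heading=292, draw]
  PD: pen down
  FD 4: (25.209,-35.823) -> (26.708,-39.532) [heading=292, draw]
  -- iteration 4/6 --
  FD 9: (26.708,-39.532) -> (30.079,-47.877) [heading=292, draw]
  PD: pen down
  FD 4: (30.079,-47.877) -> (31.578,-51.586) [heading=292, draw]
  -- iteration 5/6 --
  FD 9: (31.578,-51.586) -> (34.949,-59.93) [heading=292, draw]
  PD: pen down
  FD 4: (34.949,-59.93) -> (36.448,-63.639) [heading=292, draw]
  -- iteration 6/6 --
  FD 9: (36.448,-63.639) -> (39.819,-71.984) [heading=292, draw]
  PD: pen down
  FD 4: (39.819,-71.984) -> (41.317,-75.692) [heading=292, draw]
]
RT 290: heading 292 -> 2
FD 5: (41.317,-75.692) -> (46.314,-75.518) [heading=2, draw]
LT 270: heading 2 -> 272
FD 14: (46.314,-75.518) -> (46.803,-89.509) [heading=272, draw]
LT 90: heading 272 -> 2
Final: pos=(46.803,-89.509), heading=2, 17 segment(s) drawn

Start position: (-8, 9)
Final position: (46.803, -89.509)
Distance = 112.727; >= 1e-6 -> NOT closed

Answer: no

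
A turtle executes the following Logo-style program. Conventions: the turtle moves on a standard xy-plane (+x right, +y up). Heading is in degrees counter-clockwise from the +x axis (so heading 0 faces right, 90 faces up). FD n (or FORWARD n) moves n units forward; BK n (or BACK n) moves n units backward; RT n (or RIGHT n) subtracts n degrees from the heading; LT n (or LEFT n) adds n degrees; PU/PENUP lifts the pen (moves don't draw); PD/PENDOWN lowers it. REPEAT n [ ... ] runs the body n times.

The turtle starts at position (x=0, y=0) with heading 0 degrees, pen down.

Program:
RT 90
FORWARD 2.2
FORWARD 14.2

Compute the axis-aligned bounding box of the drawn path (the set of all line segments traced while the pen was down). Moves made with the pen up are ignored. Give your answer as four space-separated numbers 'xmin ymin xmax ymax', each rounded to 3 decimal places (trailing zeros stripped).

Answer: 0 -16.4 0 0

Derivation:
Executing turtle program step by step:
Start: pos=(0,0), heading=0, pen down
RT 90: heading 0 -> 270
FD 2.2: (0,0) -> (0,-2.2) [heading=270, draw]
FD 14.2: (0,-2.2) -> (0,-16.4) [heading=270, draw]
Final: pos=(0,-16.4), heading=270, 2 segment(s) drawn

Segment endpoints: x in {0, 0, 0}, y in {-16.4, -2.2, 0}
xmin=0, ymin=-16.4, xmax=0, ymax=0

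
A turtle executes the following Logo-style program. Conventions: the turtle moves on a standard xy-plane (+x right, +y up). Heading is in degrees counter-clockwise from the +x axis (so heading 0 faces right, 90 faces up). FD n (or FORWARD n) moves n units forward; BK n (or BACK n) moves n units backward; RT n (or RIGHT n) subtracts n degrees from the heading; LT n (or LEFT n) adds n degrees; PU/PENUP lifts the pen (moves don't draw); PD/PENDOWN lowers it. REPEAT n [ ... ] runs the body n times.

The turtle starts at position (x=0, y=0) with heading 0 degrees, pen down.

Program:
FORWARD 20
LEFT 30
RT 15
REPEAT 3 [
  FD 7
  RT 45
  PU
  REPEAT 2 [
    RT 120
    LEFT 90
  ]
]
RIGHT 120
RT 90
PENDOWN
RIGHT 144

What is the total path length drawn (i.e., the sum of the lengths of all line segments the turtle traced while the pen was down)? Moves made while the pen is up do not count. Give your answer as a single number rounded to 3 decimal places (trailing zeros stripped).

Executing turtle program step by step:
Start: pos=(0,0), heading=0, pen down
FD 20: (0,0) -> (20,0) [heading=0, draw]
LT 30: heading 0 -> 30
RT 15: heading 30 -> 15
REPEAT 3 [
  -- iteration 1/3 --
  FD 7: (20,0) -> (26.761,1.812) [heading=15, draw]
  RT 45: heading 15 -> 330
  PU: pen up
  REPEAT 2 [
    -- iteration 1/2 --
    RT 120: heading 330 -> 210
    LT 90: heading 210 -> 300
    -- iteration 2/2 --
    RT 120: heading 300 -> 180
    LT 90: heading 180 -> 270
  ]
  -- iteration 2/3 --
  FD 7: (26.761,1.812) -> (26.761,-5.188) [heading=270, move]
  RT 45: heading 270 -> 225
  PU: pen up
  REPEAT 2 [
    -- iteration 1/2 --
    RT 120: heading 225 -> 105
    LT 90: heading 105 -> 195
    -- iteration 2/2 --
    RT 120: heading 195 -> 75
    LT 90: heading 75 -> 165
  ]
  -- iteration 3/3 --
  FD 7: (26.761,-5.188) -> (20,-3.377) [heading=165, move]
  RT 45: heading 165 -> 120
  PU: pen up
  REPEAT 2 [
    -- iteration 1/2 --
    RT 120: heading 120 -> 0
    LT 90: heading 0 -> 90
    -- iteration 2/2 --
    RT 120: heading 90 -> 330
    LT 90: heading 330 -> 60
  ]
]
RT 120: heading 60 -> 300
RT 90: heading 300 -> 210
PD: pen down
RT 144: heading 210 -> 66
Final: pos=(20,-3.377), heading=66, 2 segment(s) drawn

Segment lengths:
  seg 1: (0,0) -> (20,0), length = 20
  seg 2: (20,0) -> (26.761,1.812), length = 7
Total = 27

Answer: 27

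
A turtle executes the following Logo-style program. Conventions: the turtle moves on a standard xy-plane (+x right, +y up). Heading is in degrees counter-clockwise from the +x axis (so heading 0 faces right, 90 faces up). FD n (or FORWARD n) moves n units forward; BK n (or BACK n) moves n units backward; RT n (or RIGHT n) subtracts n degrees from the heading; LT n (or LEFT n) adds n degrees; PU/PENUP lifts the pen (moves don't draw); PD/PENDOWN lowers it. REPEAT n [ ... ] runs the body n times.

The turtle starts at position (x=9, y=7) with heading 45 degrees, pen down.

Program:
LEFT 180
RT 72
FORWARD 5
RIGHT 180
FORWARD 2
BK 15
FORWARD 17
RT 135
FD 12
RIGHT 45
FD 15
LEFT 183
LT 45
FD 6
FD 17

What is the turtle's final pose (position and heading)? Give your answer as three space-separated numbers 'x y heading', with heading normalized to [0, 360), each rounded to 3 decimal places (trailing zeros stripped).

Answer: 4.804 18.798 21

Derivation:
Executing turtle program step by step:
Start: pos=(9,7), heading=45, pen down
LT 180: heading 45 -> 225
RT 72: heading 225 -> 153
FD 5: (9,7) -> (4.545,9.27) [heading=153, draw]
RT 180: heading 153 -> 333
FD 2: (4.545,9.27) -> (6.327,8.362) [heading=333, draw]
BK 15: (6.327,8.362) -> (-7.038,15.172) [heading=333, draw]
FD 17: (-7.038,15.172) -> (8.109,7.454) [heading=333, draw]
RT 135: heading 333 -> 198
FD 12: (8.109,7.454) -> (-3.304,3.746) [heading=198, draw]
RT 45: heading 198 -> 153
FD 15: (-3.304,3.746) -> (-16.669,10.556) [heading=153, draw]
LT 183: heading 153 -> 336
LT 45: heading 336 -> 21
FD 6: (-16.669,10.556) -> (-11.067,12.706) [heading=21, draw]
FD 17: (-11.067,12.706) -> (4.804,18.798) [heading=21, draw]
Final: pos=(4.804,18.798), heading=21, 8 segment(s) drawn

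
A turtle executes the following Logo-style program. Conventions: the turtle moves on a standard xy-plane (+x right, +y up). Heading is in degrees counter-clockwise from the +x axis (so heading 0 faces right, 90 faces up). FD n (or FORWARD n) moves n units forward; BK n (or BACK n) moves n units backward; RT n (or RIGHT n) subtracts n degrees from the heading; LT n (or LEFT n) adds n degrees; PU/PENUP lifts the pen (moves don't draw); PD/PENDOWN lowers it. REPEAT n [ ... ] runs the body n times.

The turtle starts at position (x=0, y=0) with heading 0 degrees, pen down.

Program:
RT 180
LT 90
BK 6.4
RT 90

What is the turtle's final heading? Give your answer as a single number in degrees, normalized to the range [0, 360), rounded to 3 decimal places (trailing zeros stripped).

Executing turtle program step by step:
Start: pos=(0,0), heading=0, pen down
RT 180: heading 0 -> 180
LT 90: heading 180 -> 270
BK 6.4: (0,0) -> (0,6.4) [heading=270, draw]
RT 90: heading 270 -> 180
Final: pos=(0,6.4), heading=180, 1 segment(s) drawn

Answer: 180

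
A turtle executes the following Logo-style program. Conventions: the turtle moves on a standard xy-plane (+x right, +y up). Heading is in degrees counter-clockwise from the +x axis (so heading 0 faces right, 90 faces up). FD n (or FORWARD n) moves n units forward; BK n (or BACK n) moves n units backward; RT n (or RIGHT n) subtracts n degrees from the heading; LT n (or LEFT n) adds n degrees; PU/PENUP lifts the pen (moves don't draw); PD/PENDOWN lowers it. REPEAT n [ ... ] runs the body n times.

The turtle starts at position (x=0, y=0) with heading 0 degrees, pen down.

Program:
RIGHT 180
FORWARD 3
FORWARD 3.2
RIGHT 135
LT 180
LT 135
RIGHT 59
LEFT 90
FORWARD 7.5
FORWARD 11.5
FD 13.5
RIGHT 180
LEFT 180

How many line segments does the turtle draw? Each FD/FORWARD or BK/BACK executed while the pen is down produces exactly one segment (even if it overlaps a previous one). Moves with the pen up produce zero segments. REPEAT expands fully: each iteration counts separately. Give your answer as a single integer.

Answer: 5

Derivation:
Executing turtle program step by step:
Start: pos=(0,0), heading=0, pen down
RT 180: heading 0 -> 180
FD 3: (0,0) -> (-3,0) [heading=180, draw]
FD 3.2: (-3,0) -> (-6.2,0) [heading=180, draw]
RT 135: heading 180 -> 45
LT 180: heading 45 -> 225
LT 135: heading 225 -> 0
RT 59: heading 0 -> 301
LT 90: heading 301 -> 31
FD 7.5: (-6.2,0) -> (0.229,3.863) [heading=31, draw]
FD 11.5: (0.229,3.863) -> (10.086,9.786) [heading=31, draw]
FD 13.5: (10.086,9.786) -> (21.658,16.739) [heading=31, draw]
RT 180: heading 31 -> 211
LT 180: heading 211 -> 31
Final: pos=(21.658,16.739), heading=31, 5 segment(s) drawn
Segments drawn: 5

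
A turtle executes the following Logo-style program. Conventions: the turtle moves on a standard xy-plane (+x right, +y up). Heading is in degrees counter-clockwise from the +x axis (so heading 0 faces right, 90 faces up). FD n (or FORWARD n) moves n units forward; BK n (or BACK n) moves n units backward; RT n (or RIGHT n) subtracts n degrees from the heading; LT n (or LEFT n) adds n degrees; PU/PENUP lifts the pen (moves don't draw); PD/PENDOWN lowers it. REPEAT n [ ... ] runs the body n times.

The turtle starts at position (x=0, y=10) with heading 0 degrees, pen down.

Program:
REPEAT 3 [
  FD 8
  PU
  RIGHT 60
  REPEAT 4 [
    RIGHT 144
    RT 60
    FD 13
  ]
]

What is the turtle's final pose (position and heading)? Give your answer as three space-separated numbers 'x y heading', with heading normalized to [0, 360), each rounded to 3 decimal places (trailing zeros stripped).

Answer: -2.08 13.545 252

Derivation:
Executing turtle program step by step:
Start: pos=(0,10), heading=0, pen down
REPEAT 3 [
  -- iteration 1/3 --
  FD 8: (0,10) -> (8,10) [heading=0, draw]
  PU: pen up
  RT 60: heading 0 -> 300
  REPEAT 4 [
    -- iteration 1/4 --
    RT 144: heading 300 -> 156
    RT 60: heading 156 -> 96
    FD 13: (8,10) -> (6.641,22.929) [heading=96, move]
    -- iteration 2/4 --
    RT 144: heading 96 -> 312
    RT 60: heading 312 -> 252
    FD 13: (6.641,22.929) -> (2.624,10.565) [heading=252, move]
    -- iteration 3/4 --
    RT 144: heading 252 -> 108
    RT 60: heading 108 -> 48
    FD 13: (2.624,10.565) -> (11.323,20.226) [heading=48, move]
    -- iteration 4/4 --
    RT 144: heading 48 -> 264
    RT 60: heading 264 -> 204
    FD 13: (11.323,20.226) -> (-0.553,14.938) [heading=204, move]
  ]
  -- iteration 2/3 --
  FD 8: (-0.553,14.938) -> (-7.862,11.684) [heading=204, move]
  PU: pen up
  RT 60: heading 204 -> 144
  REPEAT 4 [
    -- iteration 1/4 --
    RT 144: heading 144 -> 0
    RT 60: heading 0 -> 300
    FD 13: (-7.862,11.684) -> (-1.362,0.426) [heading=300, move]
    -- iteration 2/4 --
    RT 144: heading 300 -> 156
    RT 60: heading 156 -> 96
    FD 13: (-1.362,0.426) -> (-2.721,13.355) [heading=96, move]
    -- iteration 3/4 --
    RT 144: heading 96 -> 312
    RT 60: heading 312 -> 252
    FD 13: (-2.721,13.355) -> (-6.738,0.991) [heading=252, move]
    -- iteration 4/4 --
    RT 144: heading 252 -> 108
    RT 60: heading 108 -> 48
    FD 13: (-6.738,0.991) -> (1.961,10.652) [heading=48, move]
  ]
  -- iteration 3/3 --
  FD 8: (1.961,10.652) -> (7.314,16.597) [heading=48, move]
  PU: pen up
  RT 60: heading 48 -> 348
  REPEAT 4 [
    -- iteration 1/4 --
    RT 144: heading 348 -> 204
    RT 60: heading 204 -> 144
    FD 13: (7.314,16.597) -> (-3.203,24.238) [heading=144, move]
    -- iteration 2/4 --
    RT 144: heading 144 -> 0
    RT 60: heading 0 -> 300
    FD 13: (-3.203,24.238) -> (3.297,12.98) [heading=300, move]
    -- iteration 3/4 --
    RT 144: heading 300 -> 156
    RT 60: heading 156 -> 96
    FD 13: (3.297,12.98) -> (1.938,25.909) [heading=96, move]
    -- iteration 4/4 --
    RT 144: heading 96 -> 312
    RT 60: heading 312 -> 252
    FD 13: (1.938,25.909) -> (-2.08,13.545) [heading=252, move]
  ]
]
Final: pos=(-2.08,13.545), heading=252, 1 segment(s) drawn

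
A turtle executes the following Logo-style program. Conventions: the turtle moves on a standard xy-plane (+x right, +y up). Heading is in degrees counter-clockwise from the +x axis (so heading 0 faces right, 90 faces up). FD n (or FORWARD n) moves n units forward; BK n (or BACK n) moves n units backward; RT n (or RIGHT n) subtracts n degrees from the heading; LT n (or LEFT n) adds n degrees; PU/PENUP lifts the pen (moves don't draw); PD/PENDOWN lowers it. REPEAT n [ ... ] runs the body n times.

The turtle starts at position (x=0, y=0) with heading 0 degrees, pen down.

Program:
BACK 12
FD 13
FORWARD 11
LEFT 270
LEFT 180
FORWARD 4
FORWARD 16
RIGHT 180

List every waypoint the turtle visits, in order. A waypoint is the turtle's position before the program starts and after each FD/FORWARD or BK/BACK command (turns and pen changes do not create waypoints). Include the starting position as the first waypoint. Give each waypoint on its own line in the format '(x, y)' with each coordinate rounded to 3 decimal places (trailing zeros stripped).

Answer: (0, 0)
(-12, 0)
(1, 0)
(12, 0)
(12, 4)
(12, 20)

Derivation:
Executing turtle program step by step:
Start: pos=(0,0), heading=0, pen down
BK 12: (0,0) -> (-12,0) [heading=0, draw]
FD 13: (-12,0) -> (1,0) [heading=0, draw]
FD 11: (1,0) -> (12,0) [heading=0, draw]
LT 270: heading 0 -> 270
LT 180: heading 270 -> 90
FD 4: (12,0) -> (12,4) [heading=90, draw]
FD 16: (12,4) -> (12,20) [heading=90, draw]
RT 180: heading 90 -> 270
Final: pos=(12,20), heading=270, 5 segment(s) drawn
Waypoints (6 total):
(0, 0)
(-12, 0)
(1, 0)
(12, 0)
(12, 4)
(12, 20)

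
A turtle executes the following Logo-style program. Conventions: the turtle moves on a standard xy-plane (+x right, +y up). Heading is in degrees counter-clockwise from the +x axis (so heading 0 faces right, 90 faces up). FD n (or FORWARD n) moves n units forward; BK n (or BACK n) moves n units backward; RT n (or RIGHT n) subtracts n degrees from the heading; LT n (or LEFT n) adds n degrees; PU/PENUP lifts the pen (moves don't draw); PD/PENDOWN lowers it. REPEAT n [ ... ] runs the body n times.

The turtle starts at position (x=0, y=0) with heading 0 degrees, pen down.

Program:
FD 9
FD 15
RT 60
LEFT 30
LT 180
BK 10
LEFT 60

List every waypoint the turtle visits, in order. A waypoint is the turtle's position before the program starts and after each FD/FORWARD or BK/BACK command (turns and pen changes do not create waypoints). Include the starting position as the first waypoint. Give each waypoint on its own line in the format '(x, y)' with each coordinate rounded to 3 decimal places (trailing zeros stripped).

Executing turtle program step by step:
Start: pos=(0,0), heading=0, pen down
FD 9: (0,0) -> (9,0) [heading=0, draw]
FD 15: (9,0) -> (24,0) [heading=0, draw]
RT 60: heading 0 -> 300
LT 30: heading 300 -> 330
LT 180: heading 330 -> 150
BK 10: (24,0) -> (32.66,-5) [heading=150, draw]
LT 60: heading 150 -> 210
Final: pos=(32.66,-5), heading=210, 3 segment(s) drawn
Waypoints (4 total):
(0, 0)
(9, 0)
(24, 0)
(32.66, -5)

Answer: (0, 0)
(9, 0)
(24, 0)
(32.66, -5)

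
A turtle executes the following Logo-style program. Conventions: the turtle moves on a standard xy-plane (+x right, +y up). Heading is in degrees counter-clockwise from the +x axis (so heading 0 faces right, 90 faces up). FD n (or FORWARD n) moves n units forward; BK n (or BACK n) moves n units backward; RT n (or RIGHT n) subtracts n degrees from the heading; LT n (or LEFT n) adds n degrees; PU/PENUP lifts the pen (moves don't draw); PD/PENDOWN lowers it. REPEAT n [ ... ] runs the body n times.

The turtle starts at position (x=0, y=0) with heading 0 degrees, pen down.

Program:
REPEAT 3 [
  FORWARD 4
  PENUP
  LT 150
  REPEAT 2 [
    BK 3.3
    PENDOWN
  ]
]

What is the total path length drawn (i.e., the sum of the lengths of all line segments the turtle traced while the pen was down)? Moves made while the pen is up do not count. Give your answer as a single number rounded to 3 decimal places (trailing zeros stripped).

Executing turtle program step by step:
Start: pos=(0,0), heading=0, pen down
REPEAT 3 [
  -- iteration 1/3 --
  FD 4: (0,0) -> (4,0) [heading=0, draw]
  PU: pen up
  LT 150: heading 0 -> 150
  REPEAT 2 [
    -- iteration 1/2 --
    BK 3.3: (4,0) -> (6.858,-1.65) [heading=150, move]
    PD: pen down
    -- iteration 2/2 --
    BK 3.3: (6.858,-1.65) -> (9.716,-3.3) [heading=150, draw]
    PD: pen down
  ]
  -- iteration 2/3 --
  FD 4: (9.716,-3.3) -> (6.252,-1.3) [heading=150, draw]
  PU: pen up
  LT 150: heading 150 -> 300
  REPEAT 2 [
    -- iteration 1/2 --
    BK 3.3: (6.252,-1.3) -> (4.602,1.558) [heading=300, move]
    PD: pen down
    -- iteration 2/2 --
    BK 3.3: (4.602,1.558) -> (2.952,4.416) [heading=300, draw]
    PD: pen down
  ]
  -- iteration 3/3 --
  FD 4: (2.952,4.416) -> (4.952,0.952) [heading=300, draw]
  PU: pen up
  LT 150: heading 300 -> 90
  REPEAT 2 [
    -- iteration 1/2 --
    BK 3.3: (4.952,0.952) -> (4.952,-2.348) [heading=90, move]
    PD: pen down
    -- iteration 2/2 --
    BK 3.3: (4.952,-2.348) -> (4.952,-5.648) [heading=90, draw]
    PD: pen down
  ]
]
Final: pos=(4.952,-5.648), heading=90, 6 segment(s) drawn

Segment lengths:
  seg 1: (0,0) -> (4,0), length = 4
  seg 2: (6.858,-1.65) -> (9.716,-3.3), length = 3.3
  seg 3: (9.716,-3.3) -> (6.252,-1.3), length = 4
  seg 4: (4.602,1.558) -> (2.952,4.416), length = 3.3
  seg 5: (2.952,4.416) -> (4.952,0.952), length = 4
  seg 6: (4.952,-2.348) -> (4.952,-5.648), length = 3.3
Total = 21.9

Answer: 21.9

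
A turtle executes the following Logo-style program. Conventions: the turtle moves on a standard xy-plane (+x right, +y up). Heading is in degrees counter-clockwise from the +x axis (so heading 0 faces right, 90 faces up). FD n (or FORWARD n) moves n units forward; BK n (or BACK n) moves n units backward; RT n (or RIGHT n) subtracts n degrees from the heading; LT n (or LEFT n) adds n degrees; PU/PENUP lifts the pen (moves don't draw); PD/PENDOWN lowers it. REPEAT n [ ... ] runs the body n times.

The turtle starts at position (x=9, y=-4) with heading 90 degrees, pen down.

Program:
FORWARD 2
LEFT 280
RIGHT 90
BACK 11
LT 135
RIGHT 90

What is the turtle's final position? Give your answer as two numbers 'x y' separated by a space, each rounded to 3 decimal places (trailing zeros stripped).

Executing turtle program step by step:
Start: pos=(9,-4), heading=90, pen down
FD 2: (9,-4) -> (9,-2) [heading=90, draw]
LT 280: heading 90 -> 10
RT 90: heading 10 -> 280
BK 11: (9,-2) -> (7.09,8.833) [heading=280, draw]
LT 135: heading 280 -> 55
RT 90: heading 55 -> 325
Final: pos=(7.09,8.833), heading=325, 2 segment(s) drawn

Answer: 7.09 8.833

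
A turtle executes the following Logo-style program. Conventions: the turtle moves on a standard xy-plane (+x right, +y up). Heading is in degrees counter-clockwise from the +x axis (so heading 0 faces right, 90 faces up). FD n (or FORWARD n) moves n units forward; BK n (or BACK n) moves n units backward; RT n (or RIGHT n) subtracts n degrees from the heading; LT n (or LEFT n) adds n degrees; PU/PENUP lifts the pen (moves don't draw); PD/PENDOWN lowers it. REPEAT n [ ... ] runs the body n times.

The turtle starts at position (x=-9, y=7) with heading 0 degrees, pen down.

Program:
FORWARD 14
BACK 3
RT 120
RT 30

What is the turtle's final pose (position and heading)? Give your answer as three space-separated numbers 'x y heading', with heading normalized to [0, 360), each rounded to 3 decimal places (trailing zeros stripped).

Executing turtle program step by step:
Start: pos=(-9,7), heading=0, pen down
FD 14: (-9,7) -> (5,7) [heading=0, draw]
BK 3: (5,7) -> (2,7) [heading=0, draw]
RT 120: heading 0 -> 240
RT 30: heading 240 -> 210
Final: pos=(2,7), heading=210, 2 segment(s) drawn

Answer: 2 7 210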